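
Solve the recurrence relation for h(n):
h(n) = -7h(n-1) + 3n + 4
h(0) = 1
First-order linear with linear forcing.
Homogeneous solution: h_h(n) = A·(-7)^n.
Try particular h_p(n) = pn + q. Substituting:
  pn + q = -7(p(n-1) + q) + 3n + 4.
Matching the n-coefficient: p = -7p + 3 ⇒ p = \frac{3}{8}.
Matching constants: q = 7p - 7q + 4 ⇒ q = \frac{53}{64}.
General: h(n) = A·(-7)^n + \frac{3 n}{8} + \frac{53}{64}.
Apply h(0) = 1: A + \frac{53}{64} = 1 ⇒ A = \frac{11}{64}.
So h(n) = \frac{11 \left(-7\right)^{n}}{64} + \frac{3 n}{8} + \frac{53}{64}.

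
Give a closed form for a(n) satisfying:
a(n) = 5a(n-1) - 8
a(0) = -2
First-order linear non-homogeneous.
Homogeneous solution: a_h(n) = A·(5)^n.
Try constant particular solution a_p = K: K = 5K - 8 ⇒ K = 2.
General: a(n) = A·(5)^n + 2.
Apply a(0) = -2: A + 2 = -2 ⇒ A = -4.
So a(n) = 2 - 4 \cdot 5^{n}.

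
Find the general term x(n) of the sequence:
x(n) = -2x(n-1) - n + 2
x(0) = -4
First-order linear with linear forcing.
Homogeneous solution: x_h(n) = A·(-2)^n.
Try particular x_p(n) = pn + q. Substituting:
  pn + q = -2(p(n-1) + q) - n + 2.
Matching the n-coefficient: p = -2p - 1 ⇒ p = - \frac{1}{3}.
Matching constants: q = 2p - 2q + 2 ⇒ q = \frac{4}{9}.
General: x(n) = A·(-2)^n - \frac{n}{3} + \frac{4}{9}.
Apply x(0) = -4: A + \frac{4}{9} = -4 ⇒ A = - \frac{40}{9}.
So x(n) = - \frac{40 \left(-2\right)^{n}}{9} - \frac{n}{3} + \frac{4}{9}.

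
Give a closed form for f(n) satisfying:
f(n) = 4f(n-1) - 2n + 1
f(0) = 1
First-order linear with linear forcing.
Homogeneous solution: f_h(n) = A·(4)^n.
Try particular f_p(n) = pn + q. Substituting:
  pn + q = 4(p(n-1) + q) - 2n + 1.
Matching the n-coefficient: p = 4p - 2 ⇒ p = \frac{2}{3}.
Matching constants: q = -4p + 4q + 1 ⇒ q = \frac{5}{9}.
General: f(n) = A·(4)^n + \frac{2 n}{3} + \frac{5}{9}.
Apply f(0) = 1: A + \frac{5}{9} = 1 ⇒ A = \frac{4}{9}.
So f(n) = \frac{4 \cdot 4^{n}}{9} + \frac{2 n}{3} + \frac{5}{9}.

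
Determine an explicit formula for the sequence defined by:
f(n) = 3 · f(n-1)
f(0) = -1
Pure geometric recurrence with ratio 3.
By induction f(n) = f(0) · (3)^n = - 3^{n}.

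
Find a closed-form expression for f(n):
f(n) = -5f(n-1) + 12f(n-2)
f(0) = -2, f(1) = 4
Characteristic equation: x² + 5x - 12 = 0.
Discriminant Δ = (-5)² + 4·(12) = 73.
Roots r₁,₂ = (-5 ± √73)/2, so r₁ = - \frac{5}{2} + \frac{\sqrt{73}}{2}, r₂ = - \frac{\sqrt{73}}{2} - \frac{5}{2}.
General solution: f(n) = A·r₁^n + B·r₂^n.
From the initial conditions, A + B = -2 and r₁A + r₂B = 4.
Since r₁ - r₂ = √73: A = (4 - (-2)r₂)/√73 = -1 - \frac{\sqrt{73}}{73}, and B = -2 - A = -1 + \frac{\sqrt{73}}{73}.
So f(n) = \left(-1 - \frac{\sqrt{73}}{73}\right)\left(- \frac{5}{2} + \frac{\sqrt{73}}{2}\right)^n + \left(-1 + \frac{\sqrt{73}}{73}\right)\left(- \frac{\sqrt{73}}{2} - \frac{5}{2}\right)^n.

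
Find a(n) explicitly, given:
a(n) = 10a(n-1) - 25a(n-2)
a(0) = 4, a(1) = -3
Characteristic equation: x² - 10x + 25 = 0, which is (x - (5))².
Repeated root r = 5.
General solution: a(n) = (A + Bn)·(5)^n.
From a(0) = 4: A = 4.
From a(1) = -3: (A + B)·(5) = -3 ⇒ B = - \frac{23}{5}.
So a(n) = \left(4 - \frac{23 n}{5}\right) \cdot (5)^n.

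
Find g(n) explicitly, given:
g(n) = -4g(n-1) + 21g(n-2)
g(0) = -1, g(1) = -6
Characteristic equation: x² + 4x - 21 = 0, which factors as (x - (3))(x - (-7)) = 0.
Roots r₁ = 3, r₂ = -7 (distinct).
General solution: g(n) = A·(3)^n + B·(-7)^n.
From g(0) = -1: A + B = -1.
From g(1) = -6: 3A - 7B = -6.
Solving: A = - \frac{13}{10}, B = \frac{3}{10}.
So g(n) = \frac{3 \left(-7\right)^{n}}{10} - \frac{13 \cdot 3^{n}}{10}.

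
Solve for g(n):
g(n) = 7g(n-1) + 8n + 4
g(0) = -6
First-order linear with linear forcing.
Homogeneous solution: g_h(n) = A·(7)^n.
Try particular g_p(n) = pn + q. Substituting:
  pn + q = 7(p(n-1) + q) + 8n + 4.
Matching the n-coefficient: p = 7p + 8 ⇒ p = - \frac{4}{3}.
Matching constants: q = -7p + 7q + 4 ⇒ q = - \frac{20}{9}.
General: g(n) = A·(7)^n - \frac{4 n}{3} - \frac{20}{9}.
Apply g(0) = -6: A - \frac{20}{9} = -6 ⇒ A = - \frac{34}{9}.
So g(n) = - \frac{34 \cdot 7^{n}}{9} - \frac{4 n}{3} - \frac{20}{9}.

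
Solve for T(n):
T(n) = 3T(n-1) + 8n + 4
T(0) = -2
First-order linear with linear forcing.
Homogeneous solution: T_h(n) = A·(3)^n.
Try particular T_p(n) = pn + q. Substituting:
  pn + q = 3(p(n-1) + q) + 8n + 4.
Matching the n-coefficient: p = 3p + 8 ⇒ p = -4.
Matching constants: q = -3p + 3q + 4 ⇒ q = -8.
General: T(n) = A·(3)^n - 4 n - 8.
Apply T(0) = -2: A - 8 = -2 ⇒ A = 6.
So T(n) = 6 \cdot 3^{n} - 4 n - 8.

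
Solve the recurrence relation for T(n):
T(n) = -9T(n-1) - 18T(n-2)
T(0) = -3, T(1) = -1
Characteristic equation: x² + 9x + 18 = 0, which factors as (x - (-6))(x - (-3)) = 0.
Roots r₁ = -6, r₂ = -3 (distinct).
General solution: T(n) = A·(-6)^n + B·(-3)^n.
From T(0) = -3: A + B = -3.
From T(1) = -1: -6A - 3B = -1.
Solving: A = \frac{10}{3}, B = - \frac{19}{3}.
So T(n) = - \frac{19 \left(-3\right)^{n}}{3} + \frac{10 \left(-6\right)^{n}}{3}.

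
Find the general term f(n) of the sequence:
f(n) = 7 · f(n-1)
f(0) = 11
Pure geometric recurrence with ratio 7.
By induction f(n) = f(0) · (7)^n = 11 \cdot 7^{n}.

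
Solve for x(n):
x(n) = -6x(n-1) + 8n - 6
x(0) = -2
First-order linear with linear forcing.
Homogeneous solution: x_h(n) = A·(-6)^n.
Try particular x_p(n) = pn + q. Substituting:
  pn + q = -6(p(n-1) + q) + 8n - 6.
Matching the n-coefficient: p = -6p + 8 ⇒ p = \frac{8}{7}.
Matching constants: q = 6p - 6q - 6 ⇒ q = \frac{6}{49}.
General: x(n) = A·(-6)^n + \frac{8 n}{7} + \frac{6}{49}.
Apply x(0) = -2: A + \frac{6}{49} = -2 ⇒ A = - \frac{104}{49}.
So x(n) = - \frac{104 \left(-6\right)^{n}}{49} + \frac{8 n}{7} + \frac{6}{49}.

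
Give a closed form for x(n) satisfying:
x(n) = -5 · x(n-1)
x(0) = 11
Pure geometric recurrence with ratio -5.
By induction x(n) = x(0) · (-5)^n = 11 \left(-5\right)^{n}.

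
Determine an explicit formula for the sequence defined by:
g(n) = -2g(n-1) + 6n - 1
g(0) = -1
First-order linear with linear forcing.
Homogeneous solution: g_h(n) = A·(-2)^n.
Try particular g_p(n) = pn + q. Substituting:
  pn + q = -2(p(n-1) + q) + 6n - 1.
Matching the n-coefficient: p = -2p + 6 ⇒ p = 2.
Matching constants: q = 2p - 2q - 1 ⇒ q = 1.
General: g(n) = A·(-2)^n + 2 n + 1.
Apply g(0) = -1: A + 1 = -1 ⇒ A = -2.
So g(n) = - 2 \left(-2\right)^{n} + 2 n + 1.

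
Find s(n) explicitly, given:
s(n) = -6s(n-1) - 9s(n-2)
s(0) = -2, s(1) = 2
Characteristic equation: x² + 6x + 9 = 0, which is (x - (-3))².
Repeated root r = -3.
General solution: s(n) = (A + Bn)·(-3)^n.
From s(0) = -2: A = -2.
From s(1) = 2: (A + B)·(-3) = 2 ⇒ B = \frac{4}{3}.
So s(n) = \left(\frac{4 n}{3} - 2\right) \cdot (-3)^n.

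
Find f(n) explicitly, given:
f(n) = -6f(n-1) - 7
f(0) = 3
First-order linear non-homogeneous.
Homogeneous solution: f_h(n) = A·(-6)^n.
Try constant particular solution f_p = K: K = -6K - 7 ⇒ K = -1.
General: f(n) = A·(-6)^n - 1.
Apply f(0) = 3: A - 1 = 3 ⇒ A = 4.
So f(n) = 4 \left(-6\right)^{n} - 1.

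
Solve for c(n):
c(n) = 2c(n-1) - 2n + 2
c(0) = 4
First-order linear with linear forcing.
Homogeneous solution: c_h(n) = A·(2)^n.
Try particular c_p(n) = pn + q. Substituting:
  pn + q = 2(p(n-1) + q) - 2n + 2.
Matching the n-coefficient: p = 2p - 2 ⇒ p = 2.
Matching constants: q = -2p + 2q + 2 ⇒ q = 2.
General: c(n) = A·(2)^n + 2 n + 2.
Apply c(0) = 4: A + 2 = 4 ⇒ A = 2.
So c(n) = 2 \cdot 2^{n} + 2 n + 2.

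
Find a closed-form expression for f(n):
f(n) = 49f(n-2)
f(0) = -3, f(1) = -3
Characteristic equation: x² - 49 = 0, which factors as (x - (7))(x - (-7)) = 0.
Roots r₁ = 7, r₂ = -7 (distinct).
General solution: f(n) = A·(7)^n + B·(-7)^n.
From f(0) = -3: A + B = -3.
From f(1) = -3: 7A - 7B = -3.
Solving: A = - \frac{12}{7}, B = - \frac{9}{7}.
So f(n) = - \frac{9 \left(-7\right)^{n}}{7} - \frac{12 \cdot 7^{n}}{7}.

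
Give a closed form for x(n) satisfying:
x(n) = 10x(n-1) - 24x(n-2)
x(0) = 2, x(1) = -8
Characteristic equation: x² - 10x + 24 = 0, which factors as (x - (6))(x - (4)) = 0.
Roots r₁ = 6, r₂ = 4 (distinct).
General solution: x(n) = A·(6)^n + B·(4)^n.
From x(0) = 2: A + B = 2.
From x(1) = -8: 6A + 4B = -8.
Solving: A = -8, B = 10.
So x(n) = 10 \cdot 4^{n} - 8 \cdot 6^{n}.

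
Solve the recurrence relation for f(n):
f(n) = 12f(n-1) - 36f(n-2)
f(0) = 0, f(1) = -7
Characteristic equation: x² - 12x + 36 = 0, which is (x - (6))².
Repeated root r = 6.
General solution: f(n) = (A + Bn)·(6)^n.
From f(0) = 0: A = 0.
From f(1) = -7: (A + B)·(6) = -7 ⇒ B = - \frac{7}{6}.
So f(n) = \left(- \frac{7 n}{6}\right) \cdot (6)^n.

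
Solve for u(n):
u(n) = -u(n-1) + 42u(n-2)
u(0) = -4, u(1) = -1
Characteristic equation: x² + x - 42 = 0, which factors as (x - (-7))(x - (6)) = 0.
Roots r₁ = -7, r₂ = 6 (distinct).
General solution: u(n) = A·(-7)^n + B·(6)^n.
From u(0) = -4: A + B = -4.
From u(1) = -1: -7A + 6B = -1.
Solving: A = - \frac{23}{13}, B = - \frac{29}{13}.
So u(n) = - \frac{23 \left(-7\right)^{n}}{13} - \frac{29 \cdot 6^{n}}{13}.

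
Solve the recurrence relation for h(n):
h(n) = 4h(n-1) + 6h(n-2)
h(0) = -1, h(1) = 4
Characteristic equation: x² - 4x - 6 = 0.
Discriminant Δ = (4)² + 4·(6) = 40.
Roots r₁,₂ = (4 ± √40)/2, so r₁ = 2 + \sqrt{10}, r₂ = 2 - \sqrt{10}.
General solution: h(n) = A·r₁^n + B·r₂^n.
From the initial conditions, A + B = -1 and r₁A + r₂B = 4.
Since r₁ - r₂ = √40: A = (4 - (-1)r₂)/√40 = - \frac{1}{2} + \frac{3 \sqrt{10}}{10}, and B = -1 - A = - \frac{3 \sqrt{10}}{10} - \frac{1}{2}.
So h(n) = \left(- \frac{1}{2} + \frac{3 \sqrt{10}}{10}\right)\left(2 + \sqrt{10}\right)^n + \left(- \frac{3 \sqrt{10}}{10} - \frac{1}{2}\right)\left(2 - \sqrt{10}\right)^n.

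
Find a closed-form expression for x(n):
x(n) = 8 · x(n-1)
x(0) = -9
Pure geometric recurrence with ratio 8.
By induction x(n) = x(0) · (8)^n = - 9 \cdot 8^{n}.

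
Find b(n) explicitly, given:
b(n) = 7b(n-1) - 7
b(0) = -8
First-order linear non-homogeneous.
Homogeneous solution: b_h(n) = A·(7)^n.
Try constant particular solution b_p = K: K = 7K - 7 ⇒ K = \frac{7}{6}.
General: b(n) = A·(7)^n + \frac{7}{6}.
Apply b(0) = -8: A + \frac{7}{6} = -8 ⇒ A = - \frac{55}{6}.
So b(n) = \frac{7}{6} - \frac{55 \cdot 7^{n}}{6}.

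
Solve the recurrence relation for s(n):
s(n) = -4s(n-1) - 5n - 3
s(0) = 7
First-order linear with linear forcing.
Homogeneous solution: s_h(n) = A·(-4)^n.
Try particular s_p(n) = pn + q. Substituting:
  pn + q = -4(p(n-1) + q) - 5n - 3.
Matching the n-coefficient: p = -4p - 5 ⇒ p = -1.
Matching constants: q = 4p - 4q - 3 ⇒ q = - \frac{7}{5}.
General: s(n) = A·(-4)^n - n - \frac{7}{5}.
Apply s(0) = 7: A - \frac{7}{5} = 7 ⇒ A = \frac{42}{5}.
So s(n) = \frac{42 \left(-4\right)^{n}}{5} - n - \frac{7}{5}.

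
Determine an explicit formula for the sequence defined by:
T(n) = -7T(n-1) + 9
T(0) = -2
First-order linear non-homogeneous.
Homogeneous solution: T_h(n) = A·(-7)^n.
Try constant particular solution T_p = K: K = -7K + 9 ⇒ K = \frac{9}{8}.
General: T(n) = A·(-7)^n + \frac{9}{8}.
Apply T(0) = -2: A + \frac{9}{8} = -2 ⇒ A = - \frac{25}{8}.
So T(n) = \frac{9}{8} - \frac{25 \left(-7\right)^{n}}{8}.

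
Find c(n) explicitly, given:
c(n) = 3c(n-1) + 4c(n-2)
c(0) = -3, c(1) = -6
Characteristic equation: x² - 3x - 4 = 0, which factors as (x - (-1))(x - (4)) = 0.
Roots r₁ = -1, r₂ = 4 (distinct).
General solution: c(n) = A·(-1)^n + B·(4)^n.
From c(0) = -3: A + B = -3.
From c(1) = -6: -A + 4B = -6.
Solving: A = - \frac{6}{5}, B = - \frac{9}{5}.
So c(n) = - \frac{6 \left(-1\right)^{n}}{5} - \frac{9 \cdot 4^{n}}{5}.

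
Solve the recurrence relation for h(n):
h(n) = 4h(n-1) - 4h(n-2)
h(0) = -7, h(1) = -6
Characteristic equation: x² - 4x + 4 = 0, which is (x - (2))².
Repeated root r = 2.
General solution: h(n) = (A + Bn)·(2)^n.
From h(0) = -7: A = -7.
From h(1) = -6: (A + B)·(2) = -6 ⇒ B = 4.
So h(n) = \left(4 n - 7\right) \cdot (2)^n.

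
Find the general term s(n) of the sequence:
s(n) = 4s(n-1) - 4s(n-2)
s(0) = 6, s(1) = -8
Characteristic equation: x² - 4x + 4 = 0, which is (x - (2))².
Repeated root r = 2.
General solution: s(n) = (A + Bn)·(2)^n.
From s(0) = 6: A = 6.
From s(1) = -8: (A + B)·(2) = -8 ⇒ B = -10.
So s(n) = \left(6 - 10 n\right) \cdot (2)^n.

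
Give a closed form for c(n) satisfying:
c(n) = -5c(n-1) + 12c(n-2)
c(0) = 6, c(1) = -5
Characteristic equation: x² + 5x - 12 = 0.
Discriminant Δ = (-5)² + 4·(12) = 73.
Roots r₁,₂ = (-5 ± √73)/2, so r₁ = - \frac{5}{2} + \frac{\sqrt{73}}{2}, r₂ = - \frac{\sqrt{73}}{2} - \frac{5}{2}.
General solution: c(n) = A·r₁^n + B·r₂^n.
From the initial conditions, A + B = 6 and r₁A + r₂B = -5.
Since r₁ - r₂ = √73: A = (-5 - (6)r₂)/√73 = \frac{10 \sqrt{73}}{73} + 3, and B = 6 - A = 3 - \frac{10 \sqrt{73}}{73}.
So c(n) = \left(\frac{10 \sqrt{73}}{73} + 3\right)\left(- \frac{5}{2} + \frac{\sqrt{73}}{2}\right)^n + \left(3 - \frac{10 \sqrt{73}}{73}\right)\left(- \frac{\sqrt{73}}{2} - \frac{5}{2}\right)^n.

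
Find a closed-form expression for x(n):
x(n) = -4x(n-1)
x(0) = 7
This is a homogeneous first-order recurrence with ratio -4.
By induction x(n) = x(0) · (-4)^n = 7 \left(-4\right)^{n}.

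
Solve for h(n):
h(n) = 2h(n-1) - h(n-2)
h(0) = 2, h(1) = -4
Characteristic equation: x² - 2x + 1 = 0, which is (x - (1))².
Repeated root r = 1.
General solution: h(n) = (A + Bn)·(1)^n.
From h(0) = 2: A = 2.
From h(1) = -4: (A + B)·(1) = -4 ⇒ B = -6.
So h(n) = \left(2 - 6 n\right) \cdot (1)^n.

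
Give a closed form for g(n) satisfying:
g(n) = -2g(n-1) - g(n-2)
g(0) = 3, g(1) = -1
Characteristic equation: x² + 2x + 1 = 0, which is (x - (-1))².
Repeated root r = -1.
General solution: g(n) = (A + Bn)·(-1)^n.
From g(0) = 3: A = 3.
From g(1) = -1: (A + B)·(-1) = -1 ⇒ B = -2.
So g(n) = \left(3 - 2 n\right) \cdot (-1)^n.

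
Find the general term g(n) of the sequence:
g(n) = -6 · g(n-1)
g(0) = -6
Pure geometric recurrence with ratio -6.
By induction g(n) = g(0) · (-6)^n = - 6 \left(-6\right)^{n}.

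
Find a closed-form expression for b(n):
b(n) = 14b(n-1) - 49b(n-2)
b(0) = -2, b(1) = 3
Characteristic equation: x² - 14x + 49 = 0, which is (x - (7))².
Repeated root r = 7.
General solution: b(n) = (A + Bn)·(7)^n.
From b(0) = -2: A = -2.
From b(1) = 3: (A + B)·(7) = 3 ⇒ B = \frac{17}{7}.
So b(n) = \left(\frac{17 n}{7} - 2\right) \cdot (7)^n.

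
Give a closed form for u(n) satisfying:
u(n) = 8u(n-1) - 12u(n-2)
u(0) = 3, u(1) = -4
Characteristic equation: x² - 8x + 12 = 0, which factors as (x - (2))(x - (6)) = 0.
Roots r₁ = 2, r₂ = 6 (distinct).
General solution: u(n) = A·(2)^n + B·(6)^n.
From u(0) = 3: A + B = 3.
From u(1) = -4: 2A + 6B = -4.
Solving: A = \frac{11}{2}, B = - \frac{5}{2}.
So u(n) = \frac{11 \cdot 2^{n}}{2} - \frac{5 \cdot 6^{n}}{2}.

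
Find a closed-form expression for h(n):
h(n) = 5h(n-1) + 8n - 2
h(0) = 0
First-order linear with linear forcing.
Homogeneous solution: h_h(n) = A·(5)^n.
Try particular h_p(n) = pn + q. Substituting:
  pn + q = 5(p(n-1) + q) + 8n - 2.
Matching the n-coefficient: p = 5p + 8 ⇒ p = -2.
Matching constants: q = -5p + 5q - 2 ⇒ q = -2.
General: h(n) = A·(5)^n - 2 n - 2.
Apply h(0) = 0: A - 2 = 0 ⇒ A = 2.
So h(n) = 2 \cdot 5^{n} - 2 n - 2.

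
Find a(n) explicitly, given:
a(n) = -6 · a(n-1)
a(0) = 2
Pure geometric recurrence with ratio -6.
By induction a(n) = a(0) · (-6)^n = 2 \left(-6\right)^{n}.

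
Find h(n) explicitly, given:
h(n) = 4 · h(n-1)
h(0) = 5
Pure geometric recurrence with ratio 4.
By induction h(n) = h(0) · (4)^n = 5 \cdot 4^{n}.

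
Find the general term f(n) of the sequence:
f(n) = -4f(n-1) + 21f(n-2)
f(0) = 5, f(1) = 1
Characteristic equation: x² + 4x - 21 = 0, which factors as (x - (-7))(x - (3)) = 0.
Roots r₁ = -7, r₂ = 3 (distinct).
General solution: f(n) = A·(-7)^n + B·(3)^n.
From f(0) = 5: A + B = 5.
From f(1) = 1: -7A + 3B = 1.
Solving: A = \frac{7}{5}, B = \frac{18}{5}.
So f(n) = \frac{7 \left(-7\right)^{n}}{5} + \frac{18 \cdot 3^{n}}{5}.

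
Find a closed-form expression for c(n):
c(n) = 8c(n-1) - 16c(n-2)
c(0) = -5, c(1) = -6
Characteristic equation: x² - 8x + 16 = 0, which is (x - (4))².
Repeated root r = 4.
General solution: c(n) = (A + Bn)·(4)^n.
From c(0) = -5: A = -5.
From c(1) = -6: (A + B)·(4) = -6 ⇒ B = \frac{7}{2}.
So c(n) = \left(\frac{7 n}{2} - 5\right) \cdot (4)^n.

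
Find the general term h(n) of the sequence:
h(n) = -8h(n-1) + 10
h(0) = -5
First-order linear non-homogeneous.
Homogeneous solution: h_h(n) = A·(-8)^n.
Try constant particular solution h_p = K: K = -8K + 10 ⇒ K = \frac{10}{9}.
General: h(n) = A·(-8)^n + \frac{10}{9}.
Apply h(0) = -5: A + \frac{10}{9} = -5 ⇒ A = - \frac{55}{9}.
So h(n) = \frac{10}{9} - \frac{55 \left(-8\right)^{n}}{9}.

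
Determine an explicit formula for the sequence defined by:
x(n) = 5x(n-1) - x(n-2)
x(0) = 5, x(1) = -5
Characteristic equation: x² - 5x + 1 = 0.
Discriminant Δ = (5)² + 4·(-1) = 21.
Roots r₁,₂ = (5 ± √21)/2, so r₁ = \frac{\sqrt{21}}{2} + \frac{5}{2}, r₂ = \frac{5}{2} - \frac{\sqrt{21}}{2}.
General solution: x(n) = A·r₁^n + B·r₂^n.
From the initial conditions, A + B = 5 and r₁A + r₂B = -5.
Since r₁ - r₂ = √21: A = (-5 - (5)r₂)/√21 = \frac{5}{2} - \frac{5 \sqrt{21}}{6}, and B = 5 - A = \frac{5}{2} + \frac{5 \sqrt{21}}{6}.
So x(n) = \left(\frac{5}{2} - \frac{5 \sqrt{21}}{6}\right)\left(\frac{\sqrt{21}}{2} + \frac{5}{2}\right)^n + \left(\frac{5}{2} + \frac{5 \sqrt{21}}{6}\right)\left(\frac{5}{2} - \frac{\sqrt{21}}{2}\right)^n.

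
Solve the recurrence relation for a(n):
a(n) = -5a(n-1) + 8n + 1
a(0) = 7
First-order linear with linear forcing.
Homogeneous solution: a_h(n) = A·(-5)^n.
Try particular a_p(n) = pn + q. Substituting:
  pn + q = -5(p(n-1) + q) + 8n + 1.
Matching the n-coefficient: p = -5p + 8 ⇒ p = \frac{4}{3}.
Matching constants: q = 5p - 5q + 1 ⇒ q = \frac{23}{18}.
General: a(n) = A·(-5)^n + \frac{4 n}{3} + \frac{23}{18}.
Apply a(0) = 7: A + \frac{23}{18} = 7 ⇒ A = \frac{103}{18}.
So a(n) = \frac{103 \left(-5\right)^{n}}{18} + \frac{4 n}{3} + \frac{23}{18}.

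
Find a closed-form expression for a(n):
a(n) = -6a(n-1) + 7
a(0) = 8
First-order linear non-homogeneous.
Homogeneous solution: a_h(n) = A·(-6)^n.
Try constant particular solution a_p = K: K = -6K + 7 ⇒ K = 1.
General: a(n) = A·(-6)^n + 1.
Apply a(0) = 8: A + 1 = 8 ⇒ A = 7.
So a(n) = 7 \left(-6\right)^{n} + 1.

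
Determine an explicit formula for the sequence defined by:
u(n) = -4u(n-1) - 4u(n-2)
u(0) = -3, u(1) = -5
Characteristic equation: x² + 4x + 4 = 0, which is (x - (-2))².
Repeated root r = -2.
General solution: u(n) = (A + Bn)·(-2)^n.
From u(0) = -3: A = -3.
From u(1) = -5: (A + B)·(-2) = -5 ⇒ B = \frac{11}{2}.
So u(n) = \left(\frac{11 n}{2} - 3\right) \cdot (-2)^n.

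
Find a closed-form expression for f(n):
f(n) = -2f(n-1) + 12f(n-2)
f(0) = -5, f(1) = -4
Characteristic equation: x² + 2x - 12 = 0.
Discriminant Δ = (-2)² + 4·(12) = 52.
Roots r₁,₂ = (-2 ± √52)/2, so r₁ = -1 + \sqrt{13}, r₂ = - \sqrt{13} - 1.
General solution: f(n) = A·r₁^n + B·r₂^n.
From the initial conditions, A + B = -5 and r₁A + r₂B = -4.
Since r₁ - r₂ = √52: A = (-4 - (-5)r₂)/√52 = - \frac{5}{2} - \frac{9 \sqrt{13}}{26}, and B = -5 - A = - \frac{5}{2} + \frac{9 \sqrt{13}}{26}.
So f(n) = \left(- \frac{5}{2} - \frac{9 \sqrt{13}}{26}\right)\left(-1 + \sqrt{13}\right)^n + \left(- \frac{5}{2} + \frac{9 \sqrt{13}}{26}\right)\left(- \sqrt{13} - 1\right)^n.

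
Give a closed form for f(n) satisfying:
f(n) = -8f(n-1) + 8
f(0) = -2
First-order linear non-homogeneous.
Homogeneous solution: f_h(n) = A·(-8)^n.
Try constant particular solution f_p = K: K = -8K + 8 ⇒ K = \frac{8}{9}.
General: f(n) = A·(-8)^n + \frac{8}{9}.
Apply f(0) = -2: A + \frac{8}{9} = -2 ⇒ A = - \frac{26}{9}.
So f(n) = \frac{8}{9} - \frac{26 \left(-8\right)^{n}}{9}.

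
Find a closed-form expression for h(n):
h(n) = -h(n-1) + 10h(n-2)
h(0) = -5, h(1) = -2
Characteristic equation: x² + x - 10 = 0.
Discriminant Δ = (-1)² + 4·(10) = 41.
Roots r₁,₂ = (-1 ± √41)/2, so r₁ = - \frac{1}{2} + \frac{\sqrt{41}}{2}, r₂ = - \frac{\sqrt{41}}{2} - \frac{1}{2}.
General solution: h(n) = A·r₁^n + B·r₂^n.
From the initial conditions, A + B = -5 and r₁A + r₂B = -2.
Since r₁ - r₂ = √41: A = (-2 - (-5)r₂)/√41 = - \frac{5}{2} - \frac{9 \sqrt{41}}{82}, and B = -5 - A = - \frac{5}{2} + \frac{9 \sqrt{41}}{82}.
So h(n) = \left(- \frac{5}{2} - \frac{9 \sqrt{41}}{82}\right)\left(- \frac{1}{2} + \frac{\sqrt{41}}{2}\right)^n + \left(- \frac{5}{2} + \frac{9 \sqrt{41}}{82}\right)\left(- \frac{\sqrt{41}}{2} - \frac{1}{2}\right)^n.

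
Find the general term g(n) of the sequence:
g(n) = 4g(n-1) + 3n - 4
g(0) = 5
First-order linear with linear forcing.
Homogeneous solution: g_h(n) = A·(4)^n.
Try particular g_p(n) = pn + q. Substituting:
  pn + q = 4(p(n-1) + q) + 3n - 4.
Matching the n-coefficient: p = 4p + 3 ⇒ p = -1.
Matching constants: q = -4p + 4q - 4 ⇒ q = 0.
General: g(n) = A·(4)^n - n + 0.
Apply g(0) = 5: A + 0 = 5 ⇒ A = 5.
So g(n) = 5 \cdot 4^{n} - n.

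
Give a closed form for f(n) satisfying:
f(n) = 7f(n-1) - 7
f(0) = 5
First-order linear non-homogeneous.
Homogeneous solution: f_h(n) = A·(7)^n.
Try constant particular solution f_p = K: K = 7K - 7 ⇒ K = \frac{7}{6}.
General: f(n) = A·(7)^n + \frac{7}{6}.
Apply f(0) = 5: A + \frac{7}{6} = 5 ⇒ A = \frac{23}{6}.
So f(n) = \frac{23 \cdot 7^{n}}{6} + \frac{7}{6}.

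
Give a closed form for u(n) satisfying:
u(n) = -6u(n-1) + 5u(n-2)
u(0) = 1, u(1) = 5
Characteristic equation: x² + 6x - 5 = 0.
Discriminant Δ = (-6)² + 4·(5) = 56.
Roots r₁,₂ = (-6 ± √56)/2, so r₁ = -3 + \sqrt{14}, r₂ = - \sqrt{14} - 3.
General solution: u(n) = A·r₁^n + B·r₂^n.
From the initial conditions, A + B = 1 and r₁A + r₂B = 5.
Since r₁ - r₂ = √56: A = (5 - (1)r₂)/√56 = \frac{1}{2} + \frac{2 \sqrt{14}}{7}, and B = 1 - A = \frac{1}{2} - \frac{2 \sqrt{14}}{7}.
So u(n) = \left(\frac{1}{2} + \frac{2 \sqrt{14}}{7}\right)\left(-3 + \sqrt{14}\right)^n + \left(\frac{1}{2} - \frac{2 \sqrt{14}}{7}\right)\left(- \sqrt{14} - 3\right)^n.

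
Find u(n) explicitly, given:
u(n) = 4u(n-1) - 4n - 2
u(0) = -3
First-order linear with linear forcing.
Homogeneous solution: u_h(n) = A·(4)^n.
Try particular u_p(n) = pn + q. Substituting:
  pn + q = 4(p(n-1) + q) - 4n - 2.
Matching the n-coefficient: p = 4p - 4 ⇒ p = \frac{4}{3}.
Matching constants: q = -4p + 4q - 2 ⇒ q = \frac{22}{9}.
General: u(n) = A·(4)^n + \frac{4 n}{3} + \frac{22}{9}.
Apply u(0) = -3: A + \frac{22}{9} = -3 ⇒ A = - \frac{49}{9}.
So u(n) = - \frac{49 \cdot 4^{n}}{9} + \frac{4 n}{3} + \frac{22}{9}.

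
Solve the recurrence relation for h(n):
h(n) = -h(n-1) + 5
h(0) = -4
First-order linear non-homogeneous.
Homogeneous solution: h_h(n) = A·(-1)^n.
Try constant particular solution h_p = K: K = -K + 5 ⇒ K = \frac{5}{2}.
General: h(n) = A·(-1)^n + \frac{5}{2}.
Apply h(0) = -4: A + \frac{5}{2} = -4 ⇒ A = - \frac{13}{2}.
So h(n) = \frac{5}{2} - \frac{13 \left(-1\right)^{n}}{2}.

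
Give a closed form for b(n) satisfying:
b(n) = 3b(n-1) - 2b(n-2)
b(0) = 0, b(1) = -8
Characteristic equation: x² - 3x + 2 = 0, which factors as (x - (2))(x - (1)) = 0.
Roots r₁ = 2, r₂ = 1 (distinct).
General solution: b(n) = A·(2)^n + B·(1)^n.
From b(0) = 0: A + B = 0.
From b(1) = -8: 2A + B = -8.
Solving: A = -8, B = 8.
So b(n) = 8 - 8 \cdot 2^{n}.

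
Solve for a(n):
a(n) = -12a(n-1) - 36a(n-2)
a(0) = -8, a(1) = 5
Characteristic equation: x² + 12x + 36 = 0, which is (x - (-6))².
Repeated root r = -6.
General solution: a(n) = (A + Bn)·(-6)^n.
From a(0) = -8: A = -8.
From a(1) = 5: (A + B)·(-6) = 5 ⇒ B = \frac{43}{6}.
So a(n) = \left(\frac{43 n}{6} - 8\right) \cdot (-6)^n.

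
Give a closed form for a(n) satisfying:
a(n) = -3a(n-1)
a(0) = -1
This is a homogeneous first-order recurrence with ratio -3.
By induction a(n) = a(0) · (-3)^n = - \left(-3\right)^{n}.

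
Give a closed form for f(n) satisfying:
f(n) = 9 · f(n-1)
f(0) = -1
Pure geometric recurrence with ratio 9.
By induction f(n) = f(0) · (9)^n = - 9^{n}.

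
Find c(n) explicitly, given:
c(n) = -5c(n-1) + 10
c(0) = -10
First-order linear non-homogeneous.
Homogeneous solution: c_h(n) = A·(-5)^n.
Try constant particular solution c_p = K: K = -5K + 10 ⇒ K = \frac{5}{3}.
General: c(n) = A·(-5)^n + \frac{5}{3}.
Apply c(0) = -10: A + \frac{5}{3} = -10 ⇒ A = - \frac{35}{3}.
So c(n) = \frac{5}{3} - \frac{35 \left(-5\right)^{n}}{3}.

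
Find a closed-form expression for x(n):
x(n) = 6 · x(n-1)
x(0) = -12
Pure geometric recurrence with ratio 6.
By induction x(n) = x(0) · (6)^n = - 12 \cdot 6^{n}.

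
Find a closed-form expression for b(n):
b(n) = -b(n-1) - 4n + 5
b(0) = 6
First-order linear with linear forcing.
Homogeneous solution: b_h(n) = A·(-1)^n.
Try particular b_p(n) = pn + q. Substituting:
  pn + q = -(p(n-1) + q) - 4n + 5.
Matching the n-coefficient: p = -p - 4 ⇒ p = -2.
Matching constants: q = p - q + 5 ⇒ q = \frac{3}{2}.
General: b(n) = A·(-1)^n - 2 n + \frac{3}{2}.
Apply b(0) = 6: A + \frac{3}{2} = 6 ⇒ A = \frac{9}{2}.
So b(n) = \frac{9 \left(-1\right)^{n}}{2} - 2 n + \frac{3}{2}.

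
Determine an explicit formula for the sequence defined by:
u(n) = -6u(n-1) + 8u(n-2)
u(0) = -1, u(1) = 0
Characteristic equation: x² + 6x - 8 = 0.
Discriminant Δ = (-6)² + 4·(8) = 68.
Roots r₁,₂ = (-6 ± √68)/2, so r₁ = -3 + \sqrt{17}, r₂ = - \sqrt{17} - 3.
General solution: u(n) = A·r₁^n + B·r₂^n.
From the initial conditions, A + B = -1 and r₁A + r₂B = 0.
Since r₁ - r₂ = √68: A = (0 - (-1)r₂)/√68 = - \frac{1}{2} - \frac{3 \sqrt{17}}{34}, and B = -1 - A = - \frac{1}{2} + \frac{3 \sqrt{17}}{34}.
So u(n) = \left(- \frac{1}{2} - \frac{3 \sqrt{17}}{34}\right)\left(-3 + \sqrt{17}\right)^n + \left(- \frac{1}{2} + \frac{3 \sqrt{17}}{34}\right)\left(- \sqrt{17} - 3\right)^n.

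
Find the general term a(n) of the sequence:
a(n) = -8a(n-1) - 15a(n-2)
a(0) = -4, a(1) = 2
Characteristic equation: x² + 8x + 15 = 0, which factors as (x - (-3))(x - (-5)) = 0.
Roots r₁ = -3, r₂ = -5 (distinct).
General solution: a(n) = A·(-3)^n + B·(-5)^n.
From a(0) = -4: A + B = -4.
From a(1) = 2: -3A - 5B = 2.
Solving: A = -9, B = 5.
So a(n) = - 9 \left(-3\right)^{n} + 5 \left(-5\right)^{n}.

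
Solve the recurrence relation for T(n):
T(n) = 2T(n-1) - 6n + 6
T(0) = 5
First-order linear with linear forcing.
Homogeneous solution: T_h(n) = A·(2)^n.
Try particular T_p(n) = pn + q. Substituting:
  pn + q = 2(p(n-1) + q) - 6n + 6.
Matching the n-coefficient: p = 2p - 6 ⇒ p = 6.
Matching constants: q = -2p + 2q + 6 ⇒ q = 6.
General: T(n) = A·(2)^n + 6 n + 6.
Apply T(0) = 5: A + 6 = 5 ⇒ A = -1.
So T(n) = - 2^{n} + 6 n + 6.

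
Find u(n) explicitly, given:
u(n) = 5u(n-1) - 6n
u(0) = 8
First-order linear with linear forcing.
Homogeneous solution: u_h(n) = A·(5)^n.
Try particular u_p(n) = pn + q. Substituting:
  pn + q = 5(p(n-1) + q) - 6n.
Matching the n-coefficient: p = 5p - 6 ⇒ p = \frac{3}{2}.
Matching constants: q = -5p + 5q ⇒ q = \frac{15}{8}.
General: u(n) = A·(5)^n + \frac{3 n}{2} + \frac{15}{8}.
Apply u(0) = 8: A + \frac{15}{8} = 8 ⇒ A = \frac{49}{8}.
So u(n) = \frac{49 \cdot 5^{n}}{8} + \frac{3 n}{2} + \frac{15}{8}.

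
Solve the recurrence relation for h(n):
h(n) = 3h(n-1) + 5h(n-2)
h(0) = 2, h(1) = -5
Characteristic equation: x² - 3x - 5 = 0.
Discriminant Δ = (3)² + 4·(5) = 29.
Roots r₁,₂ = (3 ± √29)/2, so r₁ = \frac{3}{2} + \frac{\sqrt{29}}{2}, r₂ = \frac{3}{2} - \frac{\sqrt{29}}{2}.
General solution: h(n) = A·r₁^n + B·r₂^n.
From the initial conditions, A + B = 2 and r₁A + r₂B = -5.
Since r₁ - r₂ = √29: A = (-5 - (2)r₂)/√29 = 1 - \frac{8 \sqrt{29}}{29}, and B = 2 - A = 1 + \frac{8 \sqrt{29}}{29}.
So h(n) = \left(1 - \frac{8 \sqrt{29}}{29}\right)\left(\frac{3}{2} + \frac{\sqrt{29}}{2}\right)^n + \left(1 + \frac{8 \sqrt{29}}{29}\right)\left(\frac{3}{2} - \frac{\sqrt{29}}{2}\right)^n.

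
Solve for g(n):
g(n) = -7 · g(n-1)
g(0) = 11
Pure geometric recurrence with ratio -7.
By induction g(n) = g(0) · (-7)^n = 11 \left(-7\right)^{n}.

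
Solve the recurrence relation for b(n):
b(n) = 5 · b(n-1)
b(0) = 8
Pure geometric recurrence with ratio 5.
By induction b(n) = b(0) · (5)^n = 8 \cdot 5^{n}.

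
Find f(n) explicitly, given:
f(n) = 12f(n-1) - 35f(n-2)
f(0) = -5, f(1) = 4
Characteristic equation: x² - 12x + 35 = 0, which factors as (x - (7))(x - (5)) = 0.
Roots r₁ = 7, r₂ = 5 (distinct).
General solution: f(n) = A·(7)^n + B·(5)^n.
From f(0) = -5: A + B = -5.
From f(1) = 4: 7A + 5B = 4.
Solving: A = \frac{29}{2}, B = - \frac{39}{2}.
So f(n) = - \frac{39 \cdot 5^{n}}{2} + \frac{29 \cdot 7^{n}}{2}.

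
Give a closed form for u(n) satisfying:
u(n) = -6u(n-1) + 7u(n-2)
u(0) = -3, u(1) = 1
Characteristic equation: x² + 6x - 7 = 0, which factors as (x - (-7))(x - (1)) = 0.
Roots r₁ = -7, r₂ = 1 (distinct).
General solution: u(n) = A·(-7)^n + B·(1)^n.
From u(0) = -3: A + B = -3.
From u(1) = 1: -7A + B = 1.
Solving: A = - \frac{1}{2}, B = - \frac{5}{2}.
So u(n) = - \frac{\left(-7\right)^{n}}{2} - \frac{5}{2}.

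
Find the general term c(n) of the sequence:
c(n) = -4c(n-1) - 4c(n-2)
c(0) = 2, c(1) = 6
Characteristic equation: x² + 4x + 4 = 0, which is (x - (-2))².
Repeated root r = -2.
General solution: c(n) = (A + Bn)·(-2)^n.
From c(0) = 2: A = 2.
From c(1) = 6: (A + B)·(-2) = 6 ⇒ B = -5.
So c(n) = \left(2 - 5 n\right) \cdot (-2)^n.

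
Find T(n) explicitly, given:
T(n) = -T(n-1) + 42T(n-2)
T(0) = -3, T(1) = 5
Characteristic equation: x² + x - 42 = 0, which factors as (x - (6))(x - (-7)) = 0.
Roots r₁ = 6, r₂ = -7 (distinct).
General solution: T(n) = A·(6)^n + B·(-7)^n.
From T(0) = -3: A + B = -3.
From T(1) = 5: 6A - 7B = 5.
Solving: A = - \frac{16}{13}, B = - \frac{23}{13}.
So T(n) = - \frac{23 \left(-7\right)^{n}}{13} - \frac{16 \cdot 6^{n}}{13}.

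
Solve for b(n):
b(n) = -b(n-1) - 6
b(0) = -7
First-order linear non-homogeneous.
Homogeneous solution: b_h(n) = A·(-1)^n.
Try constant particular solution b_p = K: K = -K - 6 ⇒ K = -3.
General: b(n) = A·(-1)^n - 3.
Apply b(0) = -7: A - 3 = -7 ⇒ A = -4.
So b(n) = - 4 \left(-1\right)^{n} - 3.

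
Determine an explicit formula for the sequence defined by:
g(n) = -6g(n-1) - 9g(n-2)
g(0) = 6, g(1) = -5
Characteristic equation: x² + 6x + 9 = 0, which is (x - (-3))².
Repeated root r = -3.
General solution: g(n) = (A + Bn)·(-3)^n.
From g(0) = 6: A = 6.
From g(1) = -5: (A + B)·(-3) = -5 ⇒ B = - \frac{13}{3}.
So g(n) = \left(6 - \frac{13 n}{3}\right) \cdot (-3)^n.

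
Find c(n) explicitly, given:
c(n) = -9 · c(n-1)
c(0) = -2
Pure geometric recurrence with ratio -9.
By induction c(n) = c(0) · (-9)^n = - 2 \left(-9\right)^{n}.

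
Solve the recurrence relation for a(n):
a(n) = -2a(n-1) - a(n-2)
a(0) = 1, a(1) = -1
Characteristic equation: x² + 2x + 1 = 0, which is (x - (-1))².
Repeated root r = -1.
General solution: a(n) = (A + Bn)·(-1)^n.
From a(0) = 1: A = 1.
From a(1) = -1: (A + B)·(-1) = -1 ⇒ B = 0.
So a(n) = \left(1\right) \cdot (-1)^n.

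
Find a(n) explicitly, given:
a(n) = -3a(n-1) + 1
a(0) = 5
First-order linear non-homogeneous.
Homogeneous solution: a_h(n) = A·(-3)^n.
Try constant particular solution a_p = K: K = -3K + 1 ⇒ K = \frac{1}{4}.
General: a(n) = A·(-3)^n + \frac{1}{4}.
Apply a(0) = 5: A + \frac{1}{4} = 5 ⇒ A = \frac{19}{4}.
So a(n) = \frac{19 \left(-3\right)^{n}}{4} + \frac{1}{4}.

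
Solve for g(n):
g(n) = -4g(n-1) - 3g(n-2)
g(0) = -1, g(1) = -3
Characteristic equation: x² + 4x + 3 = 0, which factors as (x - (-1))(x - (-3)) = 0.
Roots r₁ = -1, r₂ = -3 (distinct).
General solution: g(n) = A·(-1)^n + B·(-3)^n.
From g(0) = -1: A + B = -1.
From g(1) = -3: -A - 3B = -3.
Solving: A = -3, B = 2.
So g(n) = - 3 \left(-1\right)^{n} + 2 \left(-3\right)^{n}.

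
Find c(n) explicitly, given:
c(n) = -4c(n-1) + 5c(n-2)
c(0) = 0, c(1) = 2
Characteristic equation: x² + 4x - 5 = 0, which factors as (x - (-5))(x - (1)) = 0.
Roots r₁ = -5, r₂ = 1 (distinct).
General solution: c(n) = A·(-5)^n + B·(1)^n.
From c(0) = 0: A + B = 0.
From c(1) = 2: -5A + B = 2.
Solving: A = - \frac{1}{3}, B = \frac{1}{3}.
So c(n) = \frac{1}{3} - \frac{\left(-5\right)^{n}}{3}.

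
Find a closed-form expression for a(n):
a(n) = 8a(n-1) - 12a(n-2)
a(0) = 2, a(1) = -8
Characteristic equation: x² - 8x + 12 = 0, which factors as (x - (2))(x - (6)) = 0.
Roots r₁ = 2, r₂ = 6 (distinct).
General solution: a(n) = A·(2)^n + B·(6)^n.
From a(0) = 2: A + B = 2.
From a(1) = -8: 2A + 6B = -8.
Solving: A = 5, B = -3.
So a(n) = 5 \cdot 2^{n} - 3 \cdot 6^{n}.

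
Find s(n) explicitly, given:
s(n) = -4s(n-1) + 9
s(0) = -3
First-order linear non-homogeneous.
Homogeneous solution: s_h(n) = A·(-4)^n.
Try constant particular solution s_p = K: K = -4K + 9 ⇒ K = \frac{9}{5}.
General: s(n) = A·(-4)^n + \frac{9}{5}.
Apply s(0) = -3: A + \frac{9}{5} = -3 ⇒ A = - \frac{24}{5}.
So s(n) = \frac{9}{5} - \frac{24 \left(-4\right)^{n}}{5}.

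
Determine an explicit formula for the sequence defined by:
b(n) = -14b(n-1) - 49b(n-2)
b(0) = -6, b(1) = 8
Characteristic equation: x² + 14x + 49 = 0, which is (x - (-7))².
Repeated root r = -7.
General solution: b(n) = (A + Bn)·(-7)^n.
From b(0) = -6: A = -6.
From b(1) = 8: (A + B)·(-7) = 8 ⇒ B = \frac{34}{7}.
So b(n) = \left(\frac{34 n}{7} - 6\right) \cdot (-7)^n.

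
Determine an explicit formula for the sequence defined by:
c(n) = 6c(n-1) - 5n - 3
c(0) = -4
First-order linear with linear forcing.
Homogeneous solution: c_h(n) = A·(6)^n.
Try particular c_p(n) = pn + q. Substituting:
  pn + q = 6(p(n-1) + q) - 5n - 3.
Matching the n-coefficient: p = 6p - 5 ⇒ p = 1.
Matching constants: q = -6p + 6q - 3 ⇒ q = \frac{9}{5}.
General: c(n) = A·(6)^n + n + \frac{9}{5}.
Apply c(0) = -4: A + \frac{9}{5} = -4 ⇒ A = - \frac{29}{5}.
So c(n) = - \frac{29 \cdot 6^{n}}{5} + n + \frac{9}{5}.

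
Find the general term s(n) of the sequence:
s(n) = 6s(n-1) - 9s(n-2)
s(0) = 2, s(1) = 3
Characteristic equation: x² - 6x + 9 = 0, which is (x - (3))².
Repeated root r = 3.
General solution: s(n) = (A + Bn)·(3)^n.
From s(0) = 2: A = 2.
From s(1) = 3: (A + B)·(3) = 3 ⇒ B = -1.
So s(n) = \left(2 - n\right) \cdot (3)^n.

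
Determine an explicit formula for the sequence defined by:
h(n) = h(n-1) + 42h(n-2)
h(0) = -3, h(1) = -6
Characteristic equation: x² - x - 42 = 0, which factors as (x - (7))(x - (-6)) = 0.
Roots r₁ = 7, r₂ = -6 (distinct).
General solution: h(n) = A·(7)^n + B·(-6)^n.
From h(0) = -3: A + B = -3.
From h(1) = -6: 7A - 6B = -6.
Solving: A = - \frac{24}{13}, B = - \frac{15}{13}.
So h(n) = - \frac{15 \left(-6\right)^{n}}{13} - \frac{24 \cdot 7^{n}}{13}.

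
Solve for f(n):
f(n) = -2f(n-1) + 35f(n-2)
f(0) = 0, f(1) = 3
Characteristic equation: x² + 2x - 35 = 0, which factors as (x - (5))(x - (-7)) = 0.
Roots r₁ = 5, r₂ = -7 (distinct).
General solution: f(n) = A·(5)^n + B·(-7)^n.
From f(0) = 0: A + B = 0.
From f(1) = 3: 5A - 7B = 3.
Solving: A = \frac{1}{4}, B = - \frac{1}{4}.
So f(n) = - \frac{\left(-7\right)^{n}}{4} + \frac{5^{n}}{4}.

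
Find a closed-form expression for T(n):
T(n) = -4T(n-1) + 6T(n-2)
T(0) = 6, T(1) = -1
Characteristic equation: x² + 4x - 6 = 0.
Discriminant Δ = (-4)² + 4·(6) = 40.
Roots r₁,₂ = (-4 ± √40)/2, so r₁ = -2 + \sqrt{10}, r₂ = - \sqrt{10} - 2.
General solution: T(n) = A·r₁^n + B·r₂^n.
From the initial conditions, A + B = 6 and r₁A + r₂B = -1.
Since r₁ - r₂ = √40: A = (-1 - (6)r₂)/√40 = \frac{11 \sqrt{10}}{20} + 3, and B = 6 - A = 3 - \frac{11 \sqrt{10}}{20}.
So T(n) = \left(\frac{11 \sqrt{10}}{20} + 3\right)\left(-2 + \sqrt{10}\right)^n + \left(3 - \frac{11 \sqrt{10}}{20}\right)\left(- \sqrt{10} - 2\right)^n.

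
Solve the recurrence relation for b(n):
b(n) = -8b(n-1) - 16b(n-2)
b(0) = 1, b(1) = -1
Characteristic equation: x² + 8x + 16 = 0, which is (x - (-4))².
Repeated root r = -4.
General solution: b(n) = (A + Bn)·(-4)^n.
From b(0) = 1: A = 1.
From b(1) = -1: (A + B)·(-4) = -1 ⇒ B = - \frac{3}{4}.
So b(n) = \left(1 - \frac{3 n}{4}\right) \cdot (-4)^n.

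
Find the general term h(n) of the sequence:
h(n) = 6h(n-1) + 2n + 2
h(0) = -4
First-order linear with linear forcing.
Homogeneous solution: h_h(n) = A·(6)^n.
Try particular h_p(n) = pn + q. Substituting:
  pn + q = 6(p(n-1) + q) + 2n + 2.
Matching the n-coefficient: p = 6p + 2 ⇒ p = - \frac{2}{5}.
Matching constants: q = -6p + 6q + 2 ⇒ q = - \frac{22}{25}.
General: h(n) = A·(6)^n - \frac{2 n}{5} - \frac{22}{25}.
Apply h(0) = -4: A - \frac{22}{25} = -4 ⇒ A = - \frac{78}{25}.
So h(n) = - \frac{78 \cdot 6^{n}}{25} - \frac{2 n}{5} - \frac{22}{25}.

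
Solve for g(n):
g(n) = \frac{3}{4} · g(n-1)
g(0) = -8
Pure geometric recurrence with ratio \frac{3}{4}.
By induction g(n) = g(0) · (\frac{3}{4})^n = - 8 \left(\frac{3}{4}\right)^{n}.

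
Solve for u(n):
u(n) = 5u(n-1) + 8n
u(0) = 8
First-order linear with linear forcing.
Homogeneous solution: u_h(n) = A·(5)^n.
Try particular u_p(n) = pn + q. Substituting:
  pn + q = 5(p(n-1) + q) + 8n.
Matching the n-coefficient: p = 5p + 8 ⇒ p = -2.
Matching constants: q = -5p + 5q ⇒ q = - \frac{5}{2}.
General: u(n) = A·(5)^n - 2 n - \frac{5}{2}.
Apply u(0) = 8: A - \frac{5}{2} = 8 ⇒ A = \frac{21}{2}.
So u(n) = \frac{21 \cdot 5^{n}}{2} - 2 n - \frac{5}{2}.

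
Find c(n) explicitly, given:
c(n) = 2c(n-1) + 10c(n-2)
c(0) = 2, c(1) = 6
Characteristic equation: x² - 2x - 10 = 0.
Discriminant Δ = (2)² + 4·(10) = 44.
Roots r₁,₂ = (2 ± √44)/2, so r₁ = 1 + \sqrt{11}, r₂ = 1 - \sqrt{11}.
General solution: c(n) = A·r₁^n + B·r₂^n.
From the initial conditions, A + B = 2 and r₁A + r₂B = 6.
Since r₁ - r₂ = √44: A = (6 - (2)r₂)/√44 = \frac{2 \sqrt{11}}{11} + 1, and B = 2 - A = 1 - \frac{2 \sqrt{11}}{11}.
So c(n) = \left(\frac{2 \sqrt{11}}{11} + 1\right)\left(1 + \sqrt{11}\right)^n + \left(1 - \frac{2 \sqrt{11}}{11}\right)\left(1 - \sqrt{11}\right)^n.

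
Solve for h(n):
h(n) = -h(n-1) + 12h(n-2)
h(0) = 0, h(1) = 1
Characteristic equation: x² + x - 12 = 0, which factors as (x - (3))(x - (-4)) = 0.
Roots r₁ = 3, r₂ = -4 (distinct).
General solution: h(n) = A·(3)^n + B·(-4)^n.
From h(0) = 0: A + B = 0.
From h(1) = 1: 3A - 4B = 1.
Solving: A = \frac{1}{7}, B = - \frac{1}{7}.
So h(n) = - \frac{\left(-4\right)^{n}}{7} + \frac{3^{n}}{7}.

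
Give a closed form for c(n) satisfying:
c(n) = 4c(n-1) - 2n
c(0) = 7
First-order linear with linear forcing.
Homogeneous solution: c_h(n) = A·(4)^n.
Try particular c_p(n) = pn + q. Substituting:
  pn + q = 4(p(n-1) + q) - 2n.
Matching the n-coefficient: p = 4p - 2 ⇒ p = \frac{2}{3}.
Matching constants: q = -4p + 4q ⇒ q = \frac{8}{9}.
General: c(n) = A·(4)^n + \frac{2 n}{3} + \frac{8}{9}.
Apply c(0) = 7: A + \frac{8}{9} = 7 ⇒ A = \frac{55}{9}.
So c(n) = \frac{55 \cdot 4^{n}}{9} + \frac{2 n}{3} + \frac{8}{9}.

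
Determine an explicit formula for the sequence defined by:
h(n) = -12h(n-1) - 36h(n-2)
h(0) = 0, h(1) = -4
Characteristic equation: x² + 12x + 36 = 0, which is (x - (-6))².
Repeated root r = -6.
General solution: h(n) = (A + Bn)·(-6)^n.
From h(0) = 0: A = 0.
From h(1) = -4: (A + B)·(-6) = -4 ⇒ B = \frac{2}{3}.
So h(n) = \left(\frac{2 n}{3}\right) \cdot (-6)^n.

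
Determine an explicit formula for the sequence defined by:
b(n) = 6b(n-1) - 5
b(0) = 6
First-order linear non-homogeneous.
Homogeneous solution: b_h(n) = A·(6)^n.
Try constant particular solution b_p = K: K = 6K - 5 ⇒ K = 1.
General: b(n) = A·(6)^n + 1.
Apply b(0) = 6: A + 1 = 6 ⇒ A = 5.
So b(n) = 5 \cdot 6^{n} + 1.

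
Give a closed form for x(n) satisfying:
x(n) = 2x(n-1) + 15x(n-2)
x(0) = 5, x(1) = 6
Characteristic equation: x² - 2x - 15 = 0, which factors as (x - (5))(x - (-3)) = 0.
Roots r₁ = 5, r₂ = -3 (distinct).
General solution: x(n) = A·(5)^n + B·(-3)^n.
From x(0) = 5: A + B = 5.
From x(1) = 6: 5A - 3B = 6.
Solving: A = \frac{21}{8}, B = \frac{19}{8}.
So x(n) = \frac{19 \left(-3\right)^{n}}{8} + \frac{21 \cdot 5^{n}}{8}.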